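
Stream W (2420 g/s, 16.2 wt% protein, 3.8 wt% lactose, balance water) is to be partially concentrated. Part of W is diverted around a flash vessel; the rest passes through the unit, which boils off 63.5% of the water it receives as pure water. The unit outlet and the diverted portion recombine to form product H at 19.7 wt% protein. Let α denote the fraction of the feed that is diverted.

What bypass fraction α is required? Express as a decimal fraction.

All 2420×0.162 = 392.04 g/s of protein reaches H, so H = 392.04/0.197 = 1990.1 g/s and vapour = 429.95 g/s.
The evaporator receives (1−α)·2420 of feed at 0.800 water and removes 0.635 of that water:
0.635×0.800×(1−α)×2420 = 429.95
(1−α) = 429.95/1229.4 = 0.3497;  α = 0.6503.

0.650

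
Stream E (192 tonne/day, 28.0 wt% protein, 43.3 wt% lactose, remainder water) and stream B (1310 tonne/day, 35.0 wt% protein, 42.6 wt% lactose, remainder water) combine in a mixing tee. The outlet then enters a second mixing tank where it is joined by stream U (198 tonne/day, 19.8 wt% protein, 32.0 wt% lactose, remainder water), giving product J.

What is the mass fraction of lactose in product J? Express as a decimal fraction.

0.414

Overall, product flow = 1700 tonne/day.
lactose in = 192×0.433 + 1310×0.426 + 198×0.320 = 704.56 tonne/day.
lactose fraction in J = 0.414.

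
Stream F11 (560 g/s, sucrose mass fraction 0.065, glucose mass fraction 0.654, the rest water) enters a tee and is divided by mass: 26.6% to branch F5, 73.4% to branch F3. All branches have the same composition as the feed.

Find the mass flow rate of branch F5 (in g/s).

149 g/s

Branch F5 flow = 0.266×560 = 148.96 g/s.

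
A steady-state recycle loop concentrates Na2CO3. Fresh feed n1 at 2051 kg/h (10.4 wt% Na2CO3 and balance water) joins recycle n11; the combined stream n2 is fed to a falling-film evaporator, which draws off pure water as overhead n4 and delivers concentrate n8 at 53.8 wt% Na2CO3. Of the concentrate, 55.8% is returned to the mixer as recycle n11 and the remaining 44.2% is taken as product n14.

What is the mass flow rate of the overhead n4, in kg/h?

Overall Na2CO3 balance (none leaves overhead): Na2CO3 in fresh feed = Na2CO3 in product, i.e. 2051×0.104 = (1−0.558)·n8·0.538.
n8 = 213.3/(0.538×0.442) = 897 kg/h.
Recycle n11 = 0.558×897 = 500.53 kg/h.
Combined feed n2 = 2051 + 500.53 = 2551.5 kg/h.
Overhead n4 = n2 − n8 = 2551.5 − 897 = 1654.5 kg/h.

1655 kg/h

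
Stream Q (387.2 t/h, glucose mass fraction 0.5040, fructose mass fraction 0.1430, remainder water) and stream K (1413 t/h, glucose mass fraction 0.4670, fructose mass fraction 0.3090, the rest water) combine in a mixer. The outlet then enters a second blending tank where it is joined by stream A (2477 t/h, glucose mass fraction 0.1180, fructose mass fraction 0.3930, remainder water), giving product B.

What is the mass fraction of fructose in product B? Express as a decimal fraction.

Overall, product flow = 4277.2 t/h.
fructose in = 387.2×0.143 + 1413×0.309 + 2477×0.393 = 1465.4 t/h.
fructose fraction in B = 0.3426.

0.3426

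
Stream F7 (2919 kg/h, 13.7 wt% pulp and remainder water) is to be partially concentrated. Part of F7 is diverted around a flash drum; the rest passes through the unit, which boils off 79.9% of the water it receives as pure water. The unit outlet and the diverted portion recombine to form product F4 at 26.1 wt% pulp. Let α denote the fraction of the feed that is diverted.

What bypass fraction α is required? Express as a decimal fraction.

0.311

All 2919×0.137 = 399.9 kg/h of pulp reaches F4, so F4 = 399.9/0.261 = 1532.2 kg/h and vapour = 1386.8 kg/h.
The evaporator receives (1−α)·2919 of feed at 0.863 water and removes 0.799 of that water:
0.799×0.863×(1−α)×2919 = 1386.8
(1−α) = 1386.8/2012.8 = 0.6890;  α = 0.3110.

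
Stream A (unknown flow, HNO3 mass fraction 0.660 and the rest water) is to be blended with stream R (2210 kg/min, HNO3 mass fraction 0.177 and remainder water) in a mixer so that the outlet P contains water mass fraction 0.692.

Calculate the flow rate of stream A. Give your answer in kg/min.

Let A be the unknown flow. Total out = 2210 + A.
water balance: 1818.8 + 0.340·A = 0.692·(2210 + A)
(0.340 − 0.692)·A = 0.692×2210 − 1818.8 = -289.51
A = -289.51 / -0.352 = 822.47 kg/min

822.5 kg/min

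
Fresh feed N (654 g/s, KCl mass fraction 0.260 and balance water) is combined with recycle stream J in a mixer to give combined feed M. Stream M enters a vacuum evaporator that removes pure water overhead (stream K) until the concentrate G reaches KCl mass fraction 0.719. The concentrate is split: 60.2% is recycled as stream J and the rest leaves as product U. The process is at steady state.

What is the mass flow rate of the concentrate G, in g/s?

Overall KCl balance (none leaves overhead): KCl in fresh feed = KCl in product, i.e. 654×0.260 = (1−0.602)·G·0.719.
G = 170.04/(0.719×0.398) = 594.21 g/s.

594.2 g/s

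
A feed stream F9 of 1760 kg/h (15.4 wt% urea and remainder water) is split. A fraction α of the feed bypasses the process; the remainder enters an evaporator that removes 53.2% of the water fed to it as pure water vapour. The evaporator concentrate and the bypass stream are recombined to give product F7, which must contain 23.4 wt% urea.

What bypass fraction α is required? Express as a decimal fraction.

0.240

All 1760×0.154 = 271.04 kg/h of urea reaches F7, so F7 = 271.04/0.234 = 1158.3 kg/h and vapour = 601.71 kg/h.
The evaporator receives (1−α)·1760 of feed at 0.846 water and removes 0.532 of that water:
0.532×0.846×(1−α)×1760 = 601.71
(1−α) = 601.71/792.13 = 0.7596;  α = 0.2404.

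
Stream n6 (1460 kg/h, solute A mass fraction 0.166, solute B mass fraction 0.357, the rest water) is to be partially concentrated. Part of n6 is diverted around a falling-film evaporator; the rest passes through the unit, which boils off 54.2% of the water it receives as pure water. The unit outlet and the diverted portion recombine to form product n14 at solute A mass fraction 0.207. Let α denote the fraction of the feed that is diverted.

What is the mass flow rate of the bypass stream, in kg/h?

341.5 kg/h

All 1460×0.166 = 242.36 kg/h of solute A reaches n14, so n14 = 242.36/0.207 = 1170.8 kg/h and vapour = 289.18 kg/h.
The evaporator receives (1−α)·1460 of feed at 0.477 water and removes 0.542 of that water:
0.542×0.477×(1−α)×1460 = 289.18
(1−α) = 289.18/377.46 = 0.7661;  α = 0.2339.
Bypass flow = 0.2339×1460 = 341.47 kg/h.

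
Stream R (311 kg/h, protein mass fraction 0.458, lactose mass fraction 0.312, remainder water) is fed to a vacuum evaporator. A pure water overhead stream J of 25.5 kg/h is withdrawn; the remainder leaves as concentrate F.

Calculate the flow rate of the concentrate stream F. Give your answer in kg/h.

Concentrate = 311 − 25.5 = 285.5 kg/h.

285.5 kg/h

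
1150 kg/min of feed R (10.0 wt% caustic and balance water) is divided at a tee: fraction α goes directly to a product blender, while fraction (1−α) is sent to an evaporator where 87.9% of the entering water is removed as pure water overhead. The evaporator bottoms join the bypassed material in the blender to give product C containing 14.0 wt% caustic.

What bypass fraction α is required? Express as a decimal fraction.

All 1150×0.100 = 115 kg/min of caustic reaches C, so C = 115/0.140 = 821.43 kg/min and vapour = 328.57 kg/min.
The evaporator receives (1−α)·1150 of feed at 0.900 water and removes 0.879 of that water:
0.879×0.900×(1−α)×1150 = 328.57
(1−α) = 328.57/909.76 = 0.3612;  α = 0.6388.

0.639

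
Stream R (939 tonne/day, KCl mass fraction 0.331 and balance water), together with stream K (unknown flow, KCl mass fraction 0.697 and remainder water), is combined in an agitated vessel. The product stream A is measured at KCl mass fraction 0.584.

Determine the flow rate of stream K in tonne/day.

Let K be the unknown flow. Total out = 939 + K.
KCl balance: 310.81 + 0.697·K = 0.584·(939 + K)
(0.697 − 0.584)·K = 0.584×939 − 310.81 = 237.57
K = 237.57 / 0.113 = 2102.4 tonne/day

2102 tonne/day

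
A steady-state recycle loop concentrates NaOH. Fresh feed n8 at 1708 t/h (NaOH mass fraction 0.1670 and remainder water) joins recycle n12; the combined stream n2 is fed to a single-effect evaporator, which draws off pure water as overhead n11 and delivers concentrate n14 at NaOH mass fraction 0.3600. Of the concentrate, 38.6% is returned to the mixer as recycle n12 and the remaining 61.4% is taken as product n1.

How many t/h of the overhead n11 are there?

915.7 t/h

Overall NaOH balance (none leaves overhead): NaOH in fresh feed = NaOH in product, i.e. 1708×0.167 = (1−0.386)·n14·0.360.
n14 = 285.24/(0.360×0.614) = 1290.4 t/h.
Recycle n12 = 0.386×1290.4 = 498.1 t/h.
Combined feed n2 = 1708 + 498.1 = 2206.1 t/h.
Overhead n11 = n2 − n14 = 2206.1 − 1290.4 = 915.68 t/h.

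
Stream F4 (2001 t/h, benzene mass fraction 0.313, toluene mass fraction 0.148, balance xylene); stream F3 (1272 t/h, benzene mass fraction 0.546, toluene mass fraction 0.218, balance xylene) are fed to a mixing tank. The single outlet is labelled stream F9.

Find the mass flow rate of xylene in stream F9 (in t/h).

xylene out = xylene in = 2001×0.539 + 1272×0.236 = 1378.7 t/h.

1379 t/h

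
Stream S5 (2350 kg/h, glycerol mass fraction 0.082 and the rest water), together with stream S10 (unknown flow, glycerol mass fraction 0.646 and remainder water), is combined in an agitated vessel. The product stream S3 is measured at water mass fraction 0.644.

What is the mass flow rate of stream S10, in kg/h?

Let S10 be the unknown flow. Total out = 2350 + S10.
water balance: 2157.3 + 0.354·S10 = 0.644·(2350 + S10)
(0.354 − 0.644)·S10 = 0.644×2350 − 2157.3 = -643.9
S10 = -643.9 / -0.290 = 2220.3 kg/h

2220 kg/h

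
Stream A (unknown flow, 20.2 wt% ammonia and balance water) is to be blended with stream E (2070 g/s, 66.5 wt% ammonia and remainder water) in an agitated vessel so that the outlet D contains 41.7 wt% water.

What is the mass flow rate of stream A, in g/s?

445.5 g/s

Let A be the unknown flow. Total out = 2070 + A.
water balance: 693.45 + 0.798·A = 0.417·(2070 + A)
(0.798 − 0.417)·A = 0.417×2070 − 693.45 = 169.74
A = 169.74 / 0.381 = 445.51 g/s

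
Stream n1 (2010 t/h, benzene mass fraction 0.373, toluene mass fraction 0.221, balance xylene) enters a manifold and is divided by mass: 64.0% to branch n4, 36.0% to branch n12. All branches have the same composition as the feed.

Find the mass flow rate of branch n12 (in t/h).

723.6 t/h

Branch n12 flow = 0.360×2010 = 723.6 t/h.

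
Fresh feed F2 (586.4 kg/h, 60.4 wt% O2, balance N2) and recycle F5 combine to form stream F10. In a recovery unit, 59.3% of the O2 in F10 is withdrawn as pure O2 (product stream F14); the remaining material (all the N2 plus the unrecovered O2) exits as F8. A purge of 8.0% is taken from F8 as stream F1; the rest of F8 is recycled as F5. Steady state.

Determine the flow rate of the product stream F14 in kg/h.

O2 in F10: m_A = 586.4×0.604 + (1−0.080)·(1−0.593)·m_A, so m_A = 354.19/0.6256 = 566.19 kg/h.
Product F14 = 0.593×566.19 = 335.75 kg/h.

335.8 kg/h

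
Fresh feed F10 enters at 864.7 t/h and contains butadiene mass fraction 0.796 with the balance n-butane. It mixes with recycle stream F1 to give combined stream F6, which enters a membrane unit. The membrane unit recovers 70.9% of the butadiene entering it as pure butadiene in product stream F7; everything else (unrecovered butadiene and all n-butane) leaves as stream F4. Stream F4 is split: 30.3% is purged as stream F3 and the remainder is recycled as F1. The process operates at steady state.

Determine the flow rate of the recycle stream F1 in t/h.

580.9 t/h

n-butane enters only via F10 and leaves only via the purge: 864.7×0.204 = 0.303×(n-butane in F4), and the membrane unit passes all n-butane, so n-butane in F6 = n-butane in F4 = 582.17 t/h.
butadiene in F6: m_A = 864.7×0.796 + (1−0.303)·(1−0.709)·m_A, so m_A = 688.3/0.7972 = 863.43 t/h.
F4 = (1−0.709)×863.43 + 582.17 = 833.43 t/h.
Recycle F1 = (1−0.303)×833.43 = 580.9 t/h.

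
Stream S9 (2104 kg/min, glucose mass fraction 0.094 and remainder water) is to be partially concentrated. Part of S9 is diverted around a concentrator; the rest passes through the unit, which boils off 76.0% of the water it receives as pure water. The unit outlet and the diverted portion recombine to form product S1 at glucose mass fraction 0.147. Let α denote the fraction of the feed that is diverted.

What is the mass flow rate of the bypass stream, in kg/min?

1002 kg/min

All 2104×0.094 = 197.78 kg/min of glucose reaches S1, so S1 = 197.78/0.147 = 1345.4 kg/min and vapour = 758.59 kg/min.
The evaporator receives (1−α)·2104 of feed at 0.906 water and removes 0.760 of that water:
0.760×0.906×(1−α)×2104 = 758.59
(1−α) = 758.59/1448.7 = 0.5236;  α = 0.4764.
Bypass flow = 0.4764×2104 = 1002.3 kg/min.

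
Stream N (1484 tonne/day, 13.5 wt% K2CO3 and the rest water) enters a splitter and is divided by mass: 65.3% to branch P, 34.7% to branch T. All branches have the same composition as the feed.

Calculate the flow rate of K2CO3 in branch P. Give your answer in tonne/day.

Branch P total = 0.653×1484 = 969.05 tonne/day.
K2CO3 in P = 0.135×969.05 = 130.82 tonne/day.

130.8 tonne/day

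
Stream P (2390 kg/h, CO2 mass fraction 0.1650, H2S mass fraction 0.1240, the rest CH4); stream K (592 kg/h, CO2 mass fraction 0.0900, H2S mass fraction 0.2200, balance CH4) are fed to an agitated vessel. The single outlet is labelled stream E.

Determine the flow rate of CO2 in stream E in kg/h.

447.6 kg/h

CO2 out = CO2 in = 2390×0.165 + 592×0.090 = 447.63 kg/h.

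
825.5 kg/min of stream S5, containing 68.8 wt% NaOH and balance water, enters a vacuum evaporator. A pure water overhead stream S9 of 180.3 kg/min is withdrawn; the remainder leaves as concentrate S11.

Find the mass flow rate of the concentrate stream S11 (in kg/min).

Concentrate = 825.5 − 180.3 = 645.2 kg/min.

645.2 kg/min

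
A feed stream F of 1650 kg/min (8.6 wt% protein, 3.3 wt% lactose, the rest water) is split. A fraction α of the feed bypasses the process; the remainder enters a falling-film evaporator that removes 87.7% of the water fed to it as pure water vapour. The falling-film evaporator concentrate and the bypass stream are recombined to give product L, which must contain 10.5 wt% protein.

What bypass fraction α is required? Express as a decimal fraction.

0.766

All 1650×0.086 = 141.9 kg/min of protein reaches L, so L = 141.9/0.105 = 1351.4 kg/min and vapour = 298.57 kg/min.
The evaporator receives (1−α)·1650 of feed at 0.881 water and removes 0.877 of that water:
0.877×0.881×(1−α)×1650 = 298.57
(1−α) = 298.57/1274.9 = 0.2342;  α = 0.7658.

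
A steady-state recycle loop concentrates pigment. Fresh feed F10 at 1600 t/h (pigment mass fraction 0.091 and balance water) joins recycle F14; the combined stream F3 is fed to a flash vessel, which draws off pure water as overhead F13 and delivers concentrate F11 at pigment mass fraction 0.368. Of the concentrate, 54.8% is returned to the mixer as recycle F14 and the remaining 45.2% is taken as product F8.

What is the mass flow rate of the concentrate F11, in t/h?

875.3 t/h

Overall pigment balance (none leaves overhead): pigment in fresh feed = pigment in product, i.e. 1600×0.091 = (1−0.548)·F11·0.368.
F11 = 145.6/(0.368×0.452) = 875.34 t/h.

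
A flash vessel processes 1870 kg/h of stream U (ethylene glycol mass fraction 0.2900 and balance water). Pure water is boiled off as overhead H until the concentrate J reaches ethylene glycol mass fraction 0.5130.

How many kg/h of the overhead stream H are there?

812.9 kg/h

ethylene glycol is conserved: 1870×0.290 = 542.3 kg/h all reports to the concentrate.
Concentrate = 542.3/(target fraction) = 1057.1 kg/h.
Overhead = 1870 − 1057.1 = 812.88 kg/h.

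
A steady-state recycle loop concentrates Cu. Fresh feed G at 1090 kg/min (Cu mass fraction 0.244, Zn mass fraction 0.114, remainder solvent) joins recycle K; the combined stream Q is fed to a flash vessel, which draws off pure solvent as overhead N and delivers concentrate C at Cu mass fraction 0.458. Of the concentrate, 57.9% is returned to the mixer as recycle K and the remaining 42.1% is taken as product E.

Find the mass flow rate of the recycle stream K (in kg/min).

798.6 kg/min

Overall Cu balance (none leaves overhead): Cu in fresh feed = Cu in product, i.e. 1090×0.244 = (1−0.579)·C·0.458.
C = 265.96/(0.458×0.421) = 1379.3 kg/min.
Recycle K = 0.579×1379.3 = 798.63 kg/min.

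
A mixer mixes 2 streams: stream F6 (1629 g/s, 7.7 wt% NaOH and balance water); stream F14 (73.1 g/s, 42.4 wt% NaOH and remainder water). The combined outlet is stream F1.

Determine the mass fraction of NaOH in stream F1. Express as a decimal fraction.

0.092

Total flow out = 1629 + 73.1 = 1702.1 g/s.
NaOH in = 1629×0.077 + 73.1×0.424 = 156.43 g/s.
NaOH mass fraction in F1 = 156.43/1702.1 = 0.092.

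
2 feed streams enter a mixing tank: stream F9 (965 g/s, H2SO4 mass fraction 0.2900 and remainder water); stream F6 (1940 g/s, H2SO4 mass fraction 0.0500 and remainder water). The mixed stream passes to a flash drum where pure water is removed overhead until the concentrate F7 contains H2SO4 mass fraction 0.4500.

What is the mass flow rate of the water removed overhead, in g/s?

H2SO4 entering = 965×0.290 + 1940×0.050 = 376.85 g/s.
All H2SO4 reports to F7, so F7 = 376.85/0.450 = 837.44 g/s.
Total feed = 2905 g/s; overhead = 2905 − 837.44 = 2067.6 g/s.

2068 g/s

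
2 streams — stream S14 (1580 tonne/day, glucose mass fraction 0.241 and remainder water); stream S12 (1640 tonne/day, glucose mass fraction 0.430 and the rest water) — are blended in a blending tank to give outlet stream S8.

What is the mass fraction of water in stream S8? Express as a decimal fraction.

Total flow out = 1580 + 1640 = 3220 tonne/day.
water in = 1580×0.759 + 1640×0.570 = 2134 tonne/day.
water mass fraction in S8 = 2134/3220 = 0.663.

0.663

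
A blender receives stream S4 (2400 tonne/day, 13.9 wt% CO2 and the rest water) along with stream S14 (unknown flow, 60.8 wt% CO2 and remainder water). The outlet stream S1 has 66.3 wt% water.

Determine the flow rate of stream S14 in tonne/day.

Let S14 be the unknown flow. Total out = 2400 + S14.
water balance: 2066.4 + 0.392·S14 = 0.663·(2400 + S14)
(0.392 − 0.663)·S14 = 0.663×2400 − 2066.4 = -475.2
S14 = -475.2 / -0.271 = 1753.5 tonne/day

1754 tonne/day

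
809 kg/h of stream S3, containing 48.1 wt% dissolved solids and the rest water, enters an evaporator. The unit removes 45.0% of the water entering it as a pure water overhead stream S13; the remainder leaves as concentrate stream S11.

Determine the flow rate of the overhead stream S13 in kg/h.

188.9 kg/h

water entering = 809×0.519 = 419.87 kg/h; overhead removed = 0.450×419.87 = 188.94 kg/h.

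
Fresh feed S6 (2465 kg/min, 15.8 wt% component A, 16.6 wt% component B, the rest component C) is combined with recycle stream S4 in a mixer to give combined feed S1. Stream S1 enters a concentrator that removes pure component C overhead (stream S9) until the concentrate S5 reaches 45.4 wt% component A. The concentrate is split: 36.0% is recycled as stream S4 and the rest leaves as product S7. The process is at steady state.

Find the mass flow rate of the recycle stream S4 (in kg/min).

Overall component A balance (none leaves overhead): component A in fresh feed = component A in product, i.e. 2465×0.158 = (1−0.360)·S5·0.454.
S5 = 389.47/(0.454×0.640) = 1340.4 kg/min.
Recycle S4 = 0.360×1340.4 = 482.55 kg/min.

482.5 kg/min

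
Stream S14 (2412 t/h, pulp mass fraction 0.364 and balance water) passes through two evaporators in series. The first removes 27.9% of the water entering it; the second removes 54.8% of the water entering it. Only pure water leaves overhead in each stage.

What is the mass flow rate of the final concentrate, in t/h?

1378 t/h

water in feed = 2412×0.636 = 1534 t/h.
After stage 1: water left = (1−0.279)×1534 = 1106; stream total = 1984 t/h.
After stage 2: water left = (1−0.548)×1106 = 499.93; final concentrate = 1377.9 t/h.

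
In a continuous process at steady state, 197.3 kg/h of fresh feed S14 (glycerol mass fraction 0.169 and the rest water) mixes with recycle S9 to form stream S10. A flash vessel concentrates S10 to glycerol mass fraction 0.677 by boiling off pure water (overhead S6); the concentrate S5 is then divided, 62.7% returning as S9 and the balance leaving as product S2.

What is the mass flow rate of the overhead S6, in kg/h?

Overall glycerol balance (none leaves overhead): glycerol in fresh feed = glycerol in product, i.e. 197.3×0.169 = (1−0.627)·S5·0.677.
S5 = 33.344/(0.677×0.373) = 132.04 kg/h.
Recycle S9 = 0.627×132.04 = 82.791 kg/h.
Combined feed S10 = 197.3 + 82.791 = 280.09 kg/h.
Overhead S6 = S10 − S5 = 280.09 − 132.04 = 148.05 kg/h.

148 kg/h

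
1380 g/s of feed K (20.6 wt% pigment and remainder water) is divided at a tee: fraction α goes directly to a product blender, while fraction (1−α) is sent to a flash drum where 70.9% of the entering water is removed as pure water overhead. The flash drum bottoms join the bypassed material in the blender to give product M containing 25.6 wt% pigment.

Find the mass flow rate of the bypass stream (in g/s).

All 1380×0.206 = 284.28 g/s of pigment reaches M, so M = 284.28/0.256 = 1110.5 g/s and vapour = 269.53 g/s.
The evaporator receives (1−α)·1380 of feed at 0.794 water and removes 0.709 of that water:
0.709×0.794×(1−α)×1380 = 269.53
(1−α) = 269.53/776.87 = 0.3469;  α = 0.6531.
Bypass flow = 0.6531×1380 = 901.21 g/s.

901.2 g/s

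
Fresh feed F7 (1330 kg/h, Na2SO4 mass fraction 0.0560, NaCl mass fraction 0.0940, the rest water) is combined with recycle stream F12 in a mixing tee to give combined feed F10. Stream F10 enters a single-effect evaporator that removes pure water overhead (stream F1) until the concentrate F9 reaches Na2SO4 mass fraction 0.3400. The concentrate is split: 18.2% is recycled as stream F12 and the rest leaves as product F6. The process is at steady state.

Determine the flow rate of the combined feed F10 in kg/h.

1379 kg/h

Overall Na2SO4 balance (none leaves overhead): Na2SO4 in fresh feed = Na2SO4 in product, i.e. 1330×0.056 = (1−0.182)·F9·0.340.
F9 = 74.48/(0.340×0.818) = 267.8 kg/h.
Recycle F12 = 0.182×267.8 = 48.739 kg/h.
Combined feed F10 = 1330 + 48.739 = 1378.7 kg/h.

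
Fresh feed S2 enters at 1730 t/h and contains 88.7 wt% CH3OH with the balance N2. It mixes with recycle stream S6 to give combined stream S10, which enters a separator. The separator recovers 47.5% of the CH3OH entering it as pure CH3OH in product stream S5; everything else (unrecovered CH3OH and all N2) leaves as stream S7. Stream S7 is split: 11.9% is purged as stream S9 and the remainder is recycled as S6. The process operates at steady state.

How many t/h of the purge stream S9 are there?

373.9 t/h

N2 enters only via S2 and leaves only via the purge: 1730×0.113 = 0.119×(N2 in S7), and the separator passes all N2, so N2 in S10 = N2 in S7 = 1642.8 t/h.
CH3OH in S10: m_A = 1730×0.887 + (1−0.119)·(1−0.475)·m_A, so m_A = 1534.5/0.5375 = 2855 t/h.
S7 = (1−0.475)×2855 + 1642.8 = 3141.7 t/h.
Purge S9 = 0.119×3141.7 = 373.86 t/h.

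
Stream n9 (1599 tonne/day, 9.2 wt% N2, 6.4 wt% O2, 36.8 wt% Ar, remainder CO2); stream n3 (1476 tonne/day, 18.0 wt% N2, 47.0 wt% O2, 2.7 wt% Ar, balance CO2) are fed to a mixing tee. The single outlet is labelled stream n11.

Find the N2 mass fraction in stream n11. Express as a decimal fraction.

0.1342

Total flow out = 1599 + 1476 = 3075 tonne/day.
N2 in = 1599×0.092 + 1476×0.180 = 412.79 tonne/day.
N2 mass fraction in n11 = 412.79/3075 = 0.1342.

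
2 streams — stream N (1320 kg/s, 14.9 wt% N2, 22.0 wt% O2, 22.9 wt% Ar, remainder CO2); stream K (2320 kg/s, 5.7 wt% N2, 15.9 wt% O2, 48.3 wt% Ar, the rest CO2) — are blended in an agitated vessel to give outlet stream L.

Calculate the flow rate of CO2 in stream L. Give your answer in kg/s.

CO2 out = CO2 in = 1320×0.402 + 2320×0.301 = 1229 kg/s.

1229 kg/s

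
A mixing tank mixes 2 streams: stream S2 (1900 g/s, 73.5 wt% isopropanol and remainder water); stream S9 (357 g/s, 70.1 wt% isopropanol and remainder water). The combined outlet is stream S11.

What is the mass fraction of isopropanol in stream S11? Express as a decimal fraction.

0.730

Total flow out = 1900 + 357 = 2257 g/s.
isopropanol in = 1900×0.735 + 357×0.701 = 1646.8 g/s.
isopropanol mass fraction in S11 = 1646.8/2257 = 0.730.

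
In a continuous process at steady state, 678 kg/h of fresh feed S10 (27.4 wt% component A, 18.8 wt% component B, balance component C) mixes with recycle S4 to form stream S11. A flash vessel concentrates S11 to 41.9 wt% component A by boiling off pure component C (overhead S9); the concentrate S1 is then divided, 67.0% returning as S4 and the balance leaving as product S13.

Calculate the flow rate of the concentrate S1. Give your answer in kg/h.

1344 kg/h

Overall component A balance (none leaves overhead): component A in fresh feed = component A in product, i.e. 678×0.274 = (1−0.670)·S1·0.419.
S1 = 185.77/(0.419×0.330) = 1343.5 kg/h.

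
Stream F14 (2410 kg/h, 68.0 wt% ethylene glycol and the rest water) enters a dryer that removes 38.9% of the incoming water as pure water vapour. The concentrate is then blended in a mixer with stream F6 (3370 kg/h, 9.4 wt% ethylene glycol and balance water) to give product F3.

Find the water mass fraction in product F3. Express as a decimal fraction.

Vapour removed = 0.389×0.320×2410 = 300 kg/h; concentrate = 2110 kg/h.
water reaching the mixer = 471.2 (from concentrate) + 3370×0.906 = 3524.4 kg/h.
Product flow = 2110 + 3370 = 5480 kg/h; water fraction = 0.643.

0.643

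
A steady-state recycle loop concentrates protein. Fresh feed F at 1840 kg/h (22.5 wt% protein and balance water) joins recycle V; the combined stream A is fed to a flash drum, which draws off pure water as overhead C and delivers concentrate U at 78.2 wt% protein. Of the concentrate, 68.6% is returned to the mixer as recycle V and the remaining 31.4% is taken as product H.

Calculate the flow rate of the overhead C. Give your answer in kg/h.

1311 kg/h

Overall protein balance (none leaves overhead): protein in fresh feed = protein in product, i.e. 1840×0.225 = (1−0.686)·U·0.782.
U = 414/(0.782×0.314) = 1686 kg/h.
Recycle V = 0.686×1686 = 1156.6 kg/h.
Combined feed A = 1840 + 1156.6 = 2996.6 kg/h.
Overhead C = A − U = 2996.6 − 1686 = 1310.6 kg/h.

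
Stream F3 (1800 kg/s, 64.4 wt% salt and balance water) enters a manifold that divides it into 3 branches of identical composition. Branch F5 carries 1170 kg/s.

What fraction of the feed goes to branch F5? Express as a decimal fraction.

Fraction to F5 = 1170/1800 = 0.6500.

0.650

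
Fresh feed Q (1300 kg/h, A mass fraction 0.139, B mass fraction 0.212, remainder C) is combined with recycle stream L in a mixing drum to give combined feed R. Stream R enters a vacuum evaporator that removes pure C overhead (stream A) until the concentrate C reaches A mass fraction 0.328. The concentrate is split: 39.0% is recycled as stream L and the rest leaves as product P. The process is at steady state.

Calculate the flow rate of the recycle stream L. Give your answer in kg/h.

Overall A balance (none leaves overhead): A in fresh feed = A in product, i.e. 1300×0.139 = (1−0.390)·C·0.328.
C = 180.7/(0.328×0.610) = 903.14 kg/h.
Recycle L = 0.390×903.14 = 352.22 kg/h.

352.2 kg/h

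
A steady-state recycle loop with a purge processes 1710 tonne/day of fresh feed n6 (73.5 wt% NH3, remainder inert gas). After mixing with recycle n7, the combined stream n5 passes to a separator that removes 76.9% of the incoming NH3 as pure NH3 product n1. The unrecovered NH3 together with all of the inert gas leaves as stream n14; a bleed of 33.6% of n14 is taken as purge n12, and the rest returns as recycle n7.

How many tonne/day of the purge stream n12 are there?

inert gas enters only via n6 and leaves only via the purge: 1710×0.265 = 0.336×(inert gas in n14), and the separator passes all inert gas, so inert gas in n5 = inert gas in n14 = 1348.7 tonne/day.
NH3 in n5: m_A = 1710×0.735 + (1−0.336)·(1−0.769)·m_A, so m_A = 1256.8/0.8466 = 1484.6 tonne/day.
n14 = (1−0.769)×1484.6 + 1348.7 = 1691.6 tonne/day.
Purge n12 = 0.336×1691.6 = 568.38 tonne/day.

568.4 tonne/day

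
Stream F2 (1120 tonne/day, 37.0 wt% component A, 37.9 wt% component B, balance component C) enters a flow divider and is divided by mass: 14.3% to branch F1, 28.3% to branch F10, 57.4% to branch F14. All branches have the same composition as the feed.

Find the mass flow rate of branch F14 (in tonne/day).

Branch F14 flow = 0.574×1120 = 642.88 tonne/day.

642.9 tonne/day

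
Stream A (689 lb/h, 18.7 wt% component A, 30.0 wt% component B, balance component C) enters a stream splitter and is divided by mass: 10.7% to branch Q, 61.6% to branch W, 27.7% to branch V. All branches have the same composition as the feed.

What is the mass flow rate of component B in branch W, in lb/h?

127.3 lb/h

Branch W total = 0.616×689 = 424.42 lb/h.
component B in W = 0.300×424.42 = 127.33 lb/h.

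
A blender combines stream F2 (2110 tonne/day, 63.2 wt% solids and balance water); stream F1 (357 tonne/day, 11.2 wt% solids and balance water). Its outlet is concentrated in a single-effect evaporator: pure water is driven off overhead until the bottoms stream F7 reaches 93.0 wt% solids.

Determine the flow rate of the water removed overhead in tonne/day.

990.1 tonne/day

solids entering = 2110×0.632 + 357×0.112 = 1373.5 tonne/day.
All solids reports to F7, so F7 = 1373.5/0.930 = 1476.9 tonne/day.
Total feed = 2467 tonne/day; overhead = 2467 − 1476.9 = 990.11 tonne/day.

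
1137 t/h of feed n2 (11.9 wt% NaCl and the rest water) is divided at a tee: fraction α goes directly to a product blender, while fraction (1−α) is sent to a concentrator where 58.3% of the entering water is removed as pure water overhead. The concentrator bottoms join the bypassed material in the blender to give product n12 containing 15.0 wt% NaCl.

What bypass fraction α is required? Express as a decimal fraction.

0.598

All 1137×0.119 = 135.3 t/h of NaCl reaches n12, so n12 = 135.3/0.150 = 902.02 t/h and vapour = 234.98 t/h.
The evaporator receives (1−α)·1137 of feed at 0.881 water and removes 0.583 of that water:
0.583×0.881×(1−α)×1137 = 234.98
(1−α) = 234.98/583.99 = 0.4024;  α = 0.5976.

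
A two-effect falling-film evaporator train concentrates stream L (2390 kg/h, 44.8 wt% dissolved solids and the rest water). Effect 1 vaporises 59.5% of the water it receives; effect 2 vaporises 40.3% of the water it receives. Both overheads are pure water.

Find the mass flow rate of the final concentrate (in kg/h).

1390 kg/h

water in feed = 2390×0.552 = 1319.3 kg/h.
After stage 1: water left = (1−0.595)×1319.3 = 534.31; stream total = 1605 kg/h.
After stage 2: water left = (1−0.403)×534.31 = 318.98; final concentrate = 1389.7 kg/h.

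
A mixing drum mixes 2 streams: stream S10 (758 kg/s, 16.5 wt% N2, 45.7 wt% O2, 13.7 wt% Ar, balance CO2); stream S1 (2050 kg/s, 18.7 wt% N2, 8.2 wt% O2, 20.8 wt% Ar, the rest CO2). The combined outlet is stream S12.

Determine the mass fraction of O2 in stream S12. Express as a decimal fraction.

Total flow out = 758 + 2050 = 2808 kg/s.
O2 in = 758×0.457 + 2050×0.082 = 514.51 kg/s.
O2 mass fraction in S12 = 514.51/2808 = 0.183.

0.183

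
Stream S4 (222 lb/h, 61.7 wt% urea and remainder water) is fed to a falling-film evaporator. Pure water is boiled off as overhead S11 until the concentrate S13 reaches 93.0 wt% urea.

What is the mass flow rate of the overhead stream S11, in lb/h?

74.72 lb/h

urea is conserved: 222×0.617 = 136.97 lb/h all reports to the concentrate.
Concentrate = 136.97/(target fraction) = 147.28 lb/h.
Overhead = 222 − 147.28 = 74.716 lb/h.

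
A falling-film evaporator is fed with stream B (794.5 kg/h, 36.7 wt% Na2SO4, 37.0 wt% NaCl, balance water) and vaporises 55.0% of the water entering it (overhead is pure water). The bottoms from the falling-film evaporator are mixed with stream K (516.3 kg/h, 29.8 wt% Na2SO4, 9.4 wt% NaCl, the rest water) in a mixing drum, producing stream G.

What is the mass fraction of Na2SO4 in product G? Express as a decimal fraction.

Vapour removed = 0.550×0.263×794.5 = 114.92 kg/h; concentrate = 679.58 kg/h.
Na2SO4 reaching the mixer = 291.58 (from concentrate) + 516.3×0.298 = 445.44 kg/h.
Product flow = 679.58 + 516.3 = 1195.9 kg/h; Na2SO4 fraction = 0.3725.

0.3725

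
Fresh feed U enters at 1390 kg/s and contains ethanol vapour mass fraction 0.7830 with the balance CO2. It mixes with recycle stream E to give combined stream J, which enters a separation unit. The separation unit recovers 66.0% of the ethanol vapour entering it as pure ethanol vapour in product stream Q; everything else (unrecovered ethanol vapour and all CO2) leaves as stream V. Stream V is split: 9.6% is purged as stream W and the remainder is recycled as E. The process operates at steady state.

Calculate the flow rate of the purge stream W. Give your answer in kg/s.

352.9 kg/s

CO2 enters only via U and leaves only via the purge: 1390×0.217 = 0.096×(CO2 in V), and the separation unit passes all CO2, so CO2 in J = CO2 in V = 3142 kg/s.
ethanol vapour in J: m_A = 1390×0.783 + (1−0.096)·(1−0.660)·m_A, so m_A = 1088.4/0.6926 = 1571.3 kg/s.
V = (1−0.660)×1571.3 + 3142 = 3676.2 kg/s.
Purge W = 0.096×3676.2 = 352.92 kg/s.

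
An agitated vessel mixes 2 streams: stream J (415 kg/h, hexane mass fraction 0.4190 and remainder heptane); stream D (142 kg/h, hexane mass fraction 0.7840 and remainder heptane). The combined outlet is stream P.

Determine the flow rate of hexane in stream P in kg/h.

hexane out = hexane in = 415×0.419 + 142×0.784 = 285.21 kg/h.

285.2 kg/h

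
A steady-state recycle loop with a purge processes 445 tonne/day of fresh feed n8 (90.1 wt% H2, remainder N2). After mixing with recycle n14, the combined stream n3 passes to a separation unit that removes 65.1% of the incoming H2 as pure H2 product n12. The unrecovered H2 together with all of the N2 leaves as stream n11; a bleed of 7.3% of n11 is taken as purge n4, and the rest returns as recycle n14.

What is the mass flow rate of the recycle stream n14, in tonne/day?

N2 enters only via n8 and leaves only via the purge: 445×0.099 = 0.073×(N2 in n11), and the separation unit passes all N2, so N2 in n3 = N2 in n11 = 603.49 tonne/day.
H2 in n3: m_A = 445×0.901 + (1−0.073)·(1−0.651)·m_A, so m_A = 400.94/0.6765 = 592.7 tonne/day.
n11 = (1−0.651)×592.7 + 603.49 = 810.34 tonne/day.
Recycle n14 = (1−0.073)×810.34 = 751.19 tonne/day.

751.2 tonne/day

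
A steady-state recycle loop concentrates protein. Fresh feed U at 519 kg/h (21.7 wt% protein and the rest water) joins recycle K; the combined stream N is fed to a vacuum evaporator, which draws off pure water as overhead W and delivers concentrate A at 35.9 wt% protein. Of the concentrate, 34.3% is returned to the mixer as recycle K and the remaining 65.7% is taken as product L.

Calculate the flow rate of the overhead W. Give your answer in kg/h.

Overall protein balance (none leaves overhead): protein in fresh feed = protein in product, i.e. 519×0.217 = (1−0.343)·A·0.359.
A = 112.62/(0.359×0.657) = 477.49 kg/h.
Recycle K = 0.343×477.49 = 163.78 kg/h.
Combined feed N = 519 + 163.78 = 682.78 kg/h.
Overhead W = N − A = 682.78 − 477.49 = 205.29 kg/h.

205.3 kg/h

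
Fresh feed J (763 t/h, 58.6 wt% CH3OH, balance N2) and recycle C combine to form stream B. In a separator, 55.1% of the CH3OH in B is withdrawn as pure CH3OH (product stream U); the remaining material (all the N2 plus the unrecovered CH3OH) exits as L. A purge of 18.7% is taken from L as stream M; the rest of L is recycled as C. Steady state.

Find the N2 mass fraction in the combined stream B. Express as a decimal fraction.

N2 enters only via J and leaves only via the purge: 763×0.414 = 0.187×(N2 in L), and the separator passes all N2, so N2 in B = N2 in L = 1689.2 t/h.
CH3OH in B: m_A = 763×0.586 + (1−0.187)·(1−0.551)·m_A, so m_A = 447.12/0.6350 = 704.16 t/h.
B = 704.16 + 1689.2 = 2393.4 t/h.
N2 fraction in B = 1689.2/2393.4 = 0.706.

0.706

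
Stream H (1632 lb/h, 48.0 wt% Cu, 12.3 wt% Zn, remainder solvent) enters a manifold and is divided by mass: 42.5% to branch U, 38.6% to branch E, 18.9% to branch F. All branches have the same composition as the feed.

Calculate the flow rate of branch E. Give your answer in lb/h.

630 lb/h

Branch E flow = 0.386×1632 = 629.95 lb/h.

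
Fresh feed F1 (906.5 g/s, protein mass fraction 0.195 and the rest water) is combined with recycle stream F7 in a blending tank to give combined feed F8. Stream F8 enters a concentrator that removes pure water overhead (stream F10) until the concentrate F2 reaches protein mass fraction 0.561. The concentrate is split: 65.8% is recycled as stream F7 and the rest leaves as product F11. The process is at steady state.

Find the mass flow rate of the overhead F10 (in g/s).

Overall protein balance (none leaves overhead): protein in fresh feed = protein in product, i.e. 906.5×0.195 = (1−0.658)·F2·0.561.
F2 = 176.77/(0.561×0.342) = 921.33 g/s.
Recycle F7 = 0.658×921.33 = 606.23 g/s.
Combined feed F8 = 906.5 + 606.23 = 1512.7 g/s.
Overhead F10 = F8 − F2 = 1512.7 − 921.33 = 591.41 g/s.

591.4 g/s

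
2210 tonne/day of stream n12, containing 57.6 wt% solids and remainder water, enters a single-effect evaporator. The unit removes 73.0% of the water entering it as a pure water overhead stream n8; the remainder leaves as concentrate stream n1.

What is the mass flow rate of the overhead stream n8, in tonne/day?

684 tonne/day

water entering = 2210×0.424 = 937.04 tonne/day; overhead removed = 0.730×937.04 = 684.04 tonne/day.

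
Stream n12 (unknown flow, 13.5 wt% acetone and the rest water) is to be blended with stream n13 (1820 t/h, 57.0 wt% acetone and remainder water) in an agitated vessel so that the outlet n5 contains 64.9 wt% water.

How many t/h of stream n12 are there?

1845 t/h

Let n12 be the unknown flow. Total out = 1820 + n12.
water balance: 782.6 + 0.865·n12 = 0.649·(1820 + n12)
(0.865 − 0.649)·n12 = 0.649×1820 − 782.6 = 398.58
n12 = 398.58 / 0.216 = 1845.3 t/h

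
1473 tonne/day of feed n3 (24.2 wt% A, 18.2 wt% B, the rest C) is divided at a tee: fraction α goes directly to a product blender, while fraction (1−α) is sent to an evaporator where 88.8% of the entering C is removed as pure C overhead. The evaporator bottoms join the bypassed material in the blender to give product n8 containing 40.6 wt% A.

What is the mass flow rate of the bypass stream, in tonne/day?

All 1473×0.242 = 356.47 tonne/day of A reaches n8, so n8 = 356.47/0.406 = 878 tonne/day and vapour = 595 tonne/day.
The evaporator receives (1−α)·1473 of feed at 0.576 C and removes 0.888 of that C:
0.888×0.576×(1−α)×1473 = 595
(1−α) = 595/753.42 = 0.7897;  α = 0.2103.
Bypass flow = 0.2103×1473 = 309.72 tonne/day.

309.7 tonne/day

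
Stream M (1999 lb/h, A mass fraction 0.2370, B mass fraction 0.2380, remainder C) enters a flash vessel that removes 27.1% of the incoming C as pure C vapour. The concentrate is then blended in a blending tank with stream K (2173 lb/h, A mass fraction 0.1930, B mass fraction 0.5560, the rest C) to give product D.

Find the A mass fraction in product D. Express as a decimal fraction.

0.2297

Vapour removed = 0.271×0.525×1999 = 284.41 lb/h; concentrate = 1714.6 lb/h.
A reaching the mixer = 473.76 (from concentrate) + 2173×0.193 = 893.15 lb/h.
Product flow = 1714.6 + 2173 = 3887.6 lb/h; A fraction = 0.2297.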